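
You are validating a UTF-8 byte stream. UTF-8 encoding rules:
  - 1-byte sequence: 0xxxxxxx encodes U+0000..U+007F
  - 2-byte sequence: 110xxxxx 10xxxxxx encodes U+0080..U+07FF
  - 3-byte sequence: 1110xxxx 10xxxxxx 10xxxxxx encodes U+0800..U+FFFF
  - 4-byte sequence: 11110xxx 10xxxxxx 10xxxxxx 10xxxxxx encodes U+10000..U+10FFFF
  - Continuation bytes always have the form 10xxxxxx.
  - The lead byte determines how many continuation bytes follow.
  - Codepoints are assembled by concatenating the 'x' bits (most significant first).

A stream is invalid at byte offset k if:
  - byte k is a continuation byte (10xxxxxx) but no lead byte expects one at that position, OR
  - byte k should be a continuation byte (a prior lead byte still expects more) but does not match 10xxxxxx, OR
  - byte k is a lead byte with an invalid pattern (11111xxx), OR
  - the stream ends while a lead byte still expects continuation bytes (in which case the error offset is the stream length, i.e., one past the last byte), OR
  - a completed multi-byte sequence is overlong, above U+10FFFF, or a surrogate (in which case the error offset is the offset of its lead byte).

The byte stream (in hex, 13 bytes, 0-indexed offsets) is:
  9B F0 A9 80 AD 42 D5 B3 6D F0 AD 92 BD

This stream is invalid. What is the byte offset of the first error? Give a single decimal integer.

Byte[0]=9B: INVALID lead byte (not 0xxx/110x/1110/11110)

Answer: 0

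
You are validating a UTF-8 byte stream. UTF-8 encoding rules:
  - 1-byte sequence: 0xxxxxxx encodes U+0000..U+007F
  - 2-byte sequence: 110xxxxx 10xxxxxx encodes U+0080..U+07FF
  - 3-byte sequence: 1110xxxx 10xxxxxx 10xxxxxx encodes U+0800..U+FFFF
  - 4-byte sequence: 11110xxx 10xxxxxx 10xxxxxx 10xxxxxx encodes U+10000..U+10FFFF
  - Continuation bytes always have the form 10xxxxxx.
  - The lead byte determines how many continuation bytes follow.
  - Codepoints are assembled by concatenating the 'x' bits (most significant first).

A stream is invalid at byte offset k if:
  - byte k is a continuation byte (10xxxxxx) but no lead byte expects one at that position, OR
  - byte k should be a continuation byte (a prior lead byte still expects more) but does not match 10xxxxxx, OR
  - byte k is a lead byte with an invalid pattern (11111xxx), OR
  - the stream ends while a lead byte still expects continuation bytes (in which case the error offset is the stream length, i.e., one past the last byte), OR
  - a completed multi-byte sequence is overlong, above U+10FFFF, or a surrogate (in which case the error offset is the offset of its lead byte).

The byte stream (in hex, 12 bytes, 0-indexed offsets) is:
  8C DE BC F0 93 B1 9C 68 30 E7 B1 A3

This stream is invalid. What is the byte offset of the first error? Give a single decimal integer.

Byte[0]=8C: INVALID lead byte (not 0xxx/110x/1110/11110)

Answer: 0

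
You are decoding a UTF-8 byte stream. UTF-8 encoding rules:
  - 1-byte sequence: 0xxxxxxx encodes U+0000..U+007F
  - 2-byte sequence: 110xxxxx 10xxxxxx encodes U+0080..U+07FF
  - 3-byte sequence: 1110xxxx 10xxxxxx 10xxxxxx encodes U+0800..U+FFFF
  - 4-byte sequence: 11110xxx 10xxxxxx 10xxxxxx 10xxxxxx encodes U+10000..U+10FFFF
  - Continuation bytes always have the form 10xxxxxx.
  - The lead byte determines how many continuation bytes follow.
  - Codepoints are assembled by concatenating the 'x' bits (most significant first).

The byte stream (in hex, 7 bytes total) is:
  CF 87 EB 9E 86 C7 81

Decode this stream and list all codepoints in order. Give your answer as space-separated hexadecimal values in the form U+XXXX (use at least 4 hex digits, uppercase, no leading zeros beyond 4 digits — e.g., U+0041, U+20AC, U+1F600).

Answer: U+03C7 U+B786 U+01C1

Derivation:
Byte[0]=CF: 2-byte lead, need 1 cont bytes. acc=0xF
Byte[1]=87: continuation. acc=(acc<<6)|0x07=0x3C7
Completed: cp=U+03C7 (starts at byte 0)
Byte[2]=EB: 3-byte lead, need 2 cont bytes. acc=0xB
Byte[3]=9E: continuation. acc=(acc<<6)|0x1E=0x2DE
Byte[4]=86: continuation. acc=(acc<<6)|0x06=0xB786
Completed: cp=U+B786 (starts at byte 2)
Byte[5]=C7: 2-byte lead, need 1 cont bytes. acc=0x7
Byte[6]=81: continuation. acc=(acc<<6)|0x01=0x1C1
Completed: cp=U+01C1 (starts at byte 5)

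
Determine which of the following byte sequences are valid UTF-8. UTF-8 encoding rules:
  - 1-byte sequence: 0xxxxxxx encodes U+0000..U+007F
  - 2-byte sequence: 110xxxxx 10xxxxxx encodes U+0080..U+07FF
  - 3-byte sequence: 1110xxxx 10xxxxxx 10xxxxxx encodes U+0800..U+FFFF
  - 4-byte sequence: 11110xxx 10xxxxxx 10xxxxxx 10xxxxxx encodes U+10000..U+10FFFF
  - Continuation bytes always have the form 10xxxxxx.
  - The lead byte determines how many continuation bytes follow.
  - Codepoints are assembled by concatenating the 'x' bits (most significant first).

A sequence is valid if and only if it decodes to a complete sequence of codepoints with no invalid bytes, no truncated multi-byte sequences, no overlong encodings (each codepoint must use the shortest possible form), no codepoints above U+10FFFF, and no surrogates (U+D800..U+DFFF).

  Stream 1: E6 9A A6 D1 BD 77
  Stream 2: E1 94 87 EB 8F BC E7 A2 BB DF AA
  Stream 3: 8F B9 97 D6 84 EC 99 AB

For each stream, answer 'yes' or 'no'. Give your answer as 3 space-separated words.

Answer: yes yes no

Derivation:
Stream 1: decodes cleanly. VALID
Stream 2: decodes cleanly. VALID
Stream 3: error at byte offset 0. INVALID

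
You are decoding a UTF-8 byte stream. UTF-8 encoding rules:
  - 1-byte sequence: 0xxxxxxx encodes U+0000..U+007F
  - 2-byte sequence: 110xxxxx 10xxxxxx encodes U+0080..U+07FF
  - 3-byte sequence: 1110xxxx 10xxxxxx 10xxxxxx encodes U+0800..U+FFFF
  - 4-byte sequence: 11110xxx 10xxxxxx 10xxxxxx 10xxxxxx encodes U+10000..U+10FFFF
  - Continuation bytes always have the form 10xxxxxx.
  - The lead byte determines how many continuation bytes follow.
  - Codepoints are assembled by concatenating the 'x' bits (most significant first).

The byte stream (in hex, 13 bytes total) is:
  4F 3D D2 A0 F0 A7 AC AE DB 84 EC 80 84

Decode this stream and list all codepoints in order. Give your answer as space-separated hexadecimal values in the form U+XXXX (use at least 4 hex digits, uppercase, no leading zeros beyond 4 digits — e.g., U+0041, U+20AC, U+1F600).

Answer: U+004F U+003D U+04A0 U+27B2E U+06C4 U+C004

Derivation:
Byte[0]=4F: 1-byte ASCII. cp=U+004F
Byte[1]=3D: 1-byte ASCII. cp=U+003D
Byte[2]=D2: 2-byte lead, need 1 cont bytes. acc=0x12
Byte[3]=A0: continuation. acc=(acc<<6)|0x20=0x4A0
Completed: cp=U+04A0 (starts at byte 2)
Byte[4]=F0: 4-byte lead, need 3 cont bytes. acc=0x0
Byte[5]=A7: continuation. acc=(acc<<6)|0x27=0x27
Byte[6]=AC: continuation. acc=(acc<<6)|0x2C=0x9EC
Byte[7]=AE: continuation. acc=(acc<<6)|0x2E=0x27B2E
Completed: cp=U+27B2E (starts at byte 4)
Byte[8]=DB: 2-byte lead, need 1 cont bytes. acc=0x1B
Byte[9]=84: continuation. acc=(acc<<6)|0x04=0x6C4
Completed: cp=U+06C4 (starts at byte 8)
Byte[10]=EC: 3-byte lead, need 2 cont bytes. acc=0xC
Byte[11]=80: continuation. acc=(acc<<6)|0x00=0x300
Byte[12]=84: continuation. acc=(acc<<6)|0x04=0xC004
Completed: cp=U+C004 (starts at byte 10)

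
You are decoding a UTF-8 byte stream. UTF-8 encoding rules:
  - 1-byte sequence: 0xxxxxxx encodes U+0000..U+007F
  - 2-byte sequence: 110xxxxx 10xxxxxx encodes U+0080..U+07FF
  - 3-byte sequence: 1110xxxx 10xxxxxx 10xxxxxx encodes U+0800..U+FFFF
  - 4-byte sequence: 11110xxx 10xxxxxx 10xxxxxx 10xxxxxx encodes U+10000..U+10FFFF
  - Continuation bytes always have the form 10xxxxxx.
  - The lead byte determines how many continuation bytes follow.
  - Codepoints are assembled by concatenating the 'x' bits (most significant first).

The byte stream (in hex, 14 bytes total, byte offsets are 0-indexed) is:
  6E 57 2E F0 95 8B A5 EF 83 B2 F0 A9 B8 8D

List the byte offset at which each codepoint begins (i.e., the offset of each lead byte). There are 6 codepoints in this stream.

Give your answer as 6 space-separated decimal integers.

Byte[0]=6E: 1-byte ASCII. cp=U+006E
Byte[1]=57: 1-byte ASCII. cp=U+0057
Byte[2]=2E: 1-byte ASCII. cp=U+002E
Byte[3]=F0: 4-byte lead, need 3 cont bytes. acc=0x0
Byte[4]=95: continuation. acc=(acc<<6)|0x15=0x15
Byte[5]=8B: continuation. acc=(acc<<6)|0x0B=0x54B
Byte[6]=A5: continuation. acc=(acc<<6)|0x25=0x152E5
Completed: cp=U+152E5 (starts at byte 3)
Byte[7]=EF: 3-byte lead, need 2 cont bytes. acc=0xF
Byte[8]=83: continuation. acc=(acc<<6)|0x03=0x3C3
Byte[9]=B2: continuation. acc=(acc<<6)|0x32=0xF0F2
Completed: cp=U+F0F2 (starts at byte 7)
Byte[10]=F0: 4-byte lead, need 3 cont bytes. acc=0x0
Byte[11]=A9: continuation. acc=(acc<<6)|0x29=0x29
Byte[12]=B8: continuation. acc=(acc<<6)|0x38=0xA78
Byte[13]=8D: continuation. acc=(acc<<6)|0x0D=0x29E0D
Completed: cp=U+29E0D (starts at byte 10)

Answer: 0 1 2 3 7 10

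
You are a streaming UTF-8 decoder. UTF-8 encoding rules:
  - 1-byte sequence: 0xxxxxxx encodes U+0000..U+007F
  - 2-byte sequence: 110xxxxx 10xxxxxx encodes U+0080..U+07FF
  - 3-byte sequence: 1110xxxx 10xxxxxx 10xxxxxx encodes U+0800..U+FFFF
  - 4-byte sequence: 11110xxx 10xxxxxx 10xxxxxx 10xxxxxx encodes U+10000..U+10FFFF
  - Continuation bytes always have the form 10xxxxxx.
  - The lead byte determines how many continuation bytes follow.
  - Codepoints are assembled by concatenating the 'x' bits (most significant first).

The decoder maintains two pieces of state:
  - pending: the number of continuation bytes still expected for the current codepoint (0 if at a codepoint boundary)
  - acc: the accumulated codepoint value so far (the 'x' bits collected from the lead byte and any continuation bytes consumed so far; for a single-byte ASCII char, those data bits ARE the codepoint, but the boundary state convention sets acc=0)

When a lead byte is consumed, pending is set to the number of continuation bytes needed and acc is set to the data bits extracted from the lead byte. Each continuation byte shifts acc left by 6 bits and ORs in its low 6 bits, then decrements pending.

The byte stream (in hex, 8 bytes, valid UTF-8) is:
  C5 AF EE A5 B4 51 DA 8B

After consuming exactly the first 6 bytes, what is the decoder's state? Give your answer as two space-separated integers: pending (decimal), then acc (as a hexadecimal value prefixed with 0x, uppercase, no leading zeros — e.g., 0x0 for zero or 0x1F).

Byte[0]=C5: 2-byte lead. pending=1, acc=0x5
Byte[1]=AF: continuation. acc=(acc<<6)|0x2F=0x16F, pending=0
Byte[2]=EE: 3-byte lead. pending=2, acc=0xE
Byte[3]=A5: continuation. acc=(acc<<6)|0x25=0x3A5, pending=1
Byte[4]=B4: continuation. acc=(acc<<6)|0x34=0xE974, pending=0
Byte[5]=51: 1-byte. pending=0, acc=0x0

Answer: 0 0x0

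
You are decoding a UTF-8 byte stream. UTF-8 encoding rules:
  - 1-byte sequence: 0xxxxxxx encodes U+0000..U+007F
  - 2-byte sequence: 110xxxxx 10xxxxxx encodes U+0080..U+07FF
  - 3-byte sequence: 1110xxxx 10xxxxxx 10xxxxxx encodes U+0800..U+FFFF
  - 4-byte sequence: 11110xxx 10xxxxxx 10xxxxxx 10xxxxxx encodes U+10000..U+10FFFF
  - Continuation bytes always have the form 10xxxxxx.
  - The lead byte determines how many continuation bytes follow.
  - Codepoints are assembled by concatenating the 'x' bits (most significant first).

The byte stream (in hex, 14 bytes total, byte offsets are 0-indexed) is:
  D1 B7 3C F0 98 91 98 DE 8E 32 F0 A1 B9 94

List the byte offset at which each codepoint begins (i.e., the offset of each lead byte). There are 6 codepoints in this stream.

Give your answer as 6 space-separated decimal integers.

Byte[0]=D1: 2-byte lead, need 1 cont bytes. acc=0x11
Byte[1]=B7: continuation. acc=(acc<<6)|0x37=0x477
Completed: cp=U+0477 (starts at byte 0)
Byte[2]=3C: 1-byte ASCII. cp=U+003C
Byte[3]=F0: 4-byte lead, need 3 cont bytes. acc=0x0
Byte[4]=98: continuation. acc=(acc<<6)|0x18=0x18
Byte[5]=91: continuation. acc=(acc<<6)|0x11=0x611
Byte[6]=98: continuation. acc=(acc<<6)|0x18=0x18458
Completed: cp=U+18458 (starts at byte 3)
Byte[7]=DE: 2-byte lead, need 1 cont bytes. acc=0x1E
Byte[8]=8E: continuation. acc=(acc<<6)|0x0E=0x78E
Completed: cp=U+078E (starts at byte 7)
Byte[9]=32: 1-byte ASCII. cp=U+0032
Byte[10]=F0: 4-byte lead, need 3 cont bytes. acc=0x0
Byte[11]=A1: continuation. acc=(acc<<6)|0x21=0x21
Byte[12]=B9: continuation. acc=(acc<<6)|0x39=0x879
Byte[13]=94: continuation. acc=(acc<<6)|0x14=0x21E54
Completed: cp=U+21E54 (starts at byte 10)

Answer: 0 2 3 7 9 10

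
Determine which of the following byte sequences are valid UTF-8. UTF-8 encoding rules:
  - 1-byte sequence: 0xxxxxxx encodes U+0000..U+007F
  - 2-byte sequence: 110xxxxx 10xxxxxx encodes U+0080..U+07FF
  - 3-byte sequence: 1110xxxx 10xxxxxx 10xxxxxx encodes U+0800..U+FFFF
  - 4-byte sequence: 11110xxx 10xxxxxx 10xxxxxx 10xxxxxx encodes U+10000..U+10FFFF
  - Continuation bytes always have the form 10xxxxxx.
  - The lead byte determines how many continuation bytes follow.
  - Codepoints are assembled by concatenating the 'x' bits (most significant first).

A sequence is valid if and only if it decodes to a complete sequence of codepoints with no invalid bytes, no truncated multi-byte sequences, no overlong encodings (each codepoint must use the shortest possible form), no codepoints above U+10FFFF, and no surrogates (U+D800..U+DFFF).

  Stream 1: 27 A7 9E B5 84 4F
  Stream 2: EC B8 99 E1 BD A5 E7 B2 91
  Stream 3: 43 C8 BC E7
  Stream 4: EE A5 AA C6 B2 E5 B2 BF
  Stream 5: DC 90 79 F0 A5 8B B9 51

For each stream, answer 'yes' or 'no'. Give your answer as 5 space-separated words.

Answer: no yes no yes yes

Derivation:
Stream 1: error at byte offset 1. INVALID
Stream 2: decodes cleanly. VALID
Stream 3: error at byte offset 4. INVALID
Stream 4: decodes cleanly. VALID
Stream 5: decodes cleanly. VALID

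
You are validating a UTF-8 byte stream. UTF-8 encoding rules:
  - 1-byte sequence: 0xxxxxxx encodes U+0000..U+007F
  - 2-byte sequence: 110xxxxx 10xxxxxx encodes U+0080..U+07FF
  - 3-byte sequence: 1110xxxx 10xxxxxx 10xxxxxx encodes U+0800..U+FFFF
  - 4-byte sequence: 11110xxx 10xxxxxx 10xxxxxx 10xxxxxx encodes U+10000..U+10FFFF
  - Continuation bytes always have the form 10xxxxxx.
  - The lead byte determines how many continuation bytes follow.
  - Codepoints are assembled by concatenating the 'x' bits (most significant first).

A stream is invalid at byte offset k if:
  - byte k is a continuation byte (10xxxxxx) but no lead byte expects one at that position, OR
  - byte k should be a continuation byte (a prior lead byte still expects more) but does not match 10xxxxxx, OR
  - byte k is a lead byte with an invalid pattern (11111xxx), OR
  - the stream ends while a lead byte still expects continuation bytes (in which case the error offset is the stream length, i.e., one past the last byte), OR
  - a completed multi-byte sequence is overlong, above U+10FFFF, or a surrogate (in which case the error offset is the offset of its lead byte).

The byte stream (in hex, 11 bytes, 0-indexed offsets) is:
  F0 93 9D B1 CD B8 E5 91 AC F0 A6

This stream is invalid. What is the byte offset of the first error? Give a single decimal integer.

Answer: 11

Derivation:
Byte[0]=F0: 4-byte lead, need 3 cont bytes. acc=0x0
Byte[1]=93: continuation. acc=(acc<<6)|0x13=0x13
Byte[2]=9D: continuation. acc=(acc<<6)|0x1D=0x4DD
Byte[3]=B1: continuation. acc=(acc<<6)|0x31=0x13771
Completed: cp=U+13771 (starts at byte 0)
Byte[4]=CD: 2-byte lead, need 1 cont bytes. acc=0xD
Byte[5]=B8: continuation. acc=(acc<<6)|0x38=0x378
Completed: cp=U+0378 (starts at byte 4)
Byte[6]=E5: 3-byte lead, need 2 cont bytes. acc=0x5
Byte[7]=91: continuation. acc=(acc<<6)|0x11=0x151
Byte[8]=AC: continuation. acc=(acc<<6)|0x2C=0x546C
Completed: cp=U+546C (starts at byte 6)
Byte[9]=F0: 4-byte lead, need 3 cont bytes. acc=0x0
Byte[10]=A6: continuation. acc=(acc<<6)|0x26=0x26
Byte[11]: stream ended, expected continuation. INVALID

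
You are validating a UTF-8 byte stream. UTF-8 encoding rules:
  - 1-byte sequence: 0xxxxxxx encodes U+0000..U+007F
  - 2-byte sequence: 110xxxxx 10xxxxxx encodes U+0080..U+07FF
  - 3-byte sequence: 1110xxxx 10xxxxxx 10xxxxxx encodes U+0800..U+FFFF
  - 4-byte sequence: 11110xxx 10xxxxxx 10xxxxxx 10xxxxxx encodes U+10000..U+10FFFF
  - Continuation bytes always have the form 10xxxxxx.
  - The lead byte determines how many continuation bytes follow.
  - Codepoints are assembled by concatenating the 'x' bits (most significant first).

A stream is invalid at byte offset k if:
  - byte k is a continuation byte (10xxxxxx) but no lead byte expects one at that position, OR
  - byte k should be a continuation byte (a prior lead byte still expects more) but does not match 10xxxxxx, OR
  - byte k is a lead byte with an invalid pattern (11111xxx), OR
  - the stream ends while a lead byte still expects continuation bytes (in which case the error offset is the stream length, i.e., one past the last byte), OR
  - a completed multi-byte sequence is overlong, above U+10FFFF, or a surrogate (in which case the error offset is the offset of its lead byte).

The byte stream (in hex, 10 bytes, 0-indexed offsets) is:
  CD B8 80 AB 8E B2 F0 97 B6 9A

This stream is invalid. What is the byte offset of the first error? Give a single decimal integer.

Byte[0]=CD: 2-byte lead, need 1 cont bytes. acc=0xD
Byte[1]=B8: continuation. acc=(acc<<6)|0x38=0x378
Completed: cp=U+0378 (starts at byte 0)
Byte[2]=80: INVALID lead byte (not 0xxx/110x/1110/11110)

Answer: 2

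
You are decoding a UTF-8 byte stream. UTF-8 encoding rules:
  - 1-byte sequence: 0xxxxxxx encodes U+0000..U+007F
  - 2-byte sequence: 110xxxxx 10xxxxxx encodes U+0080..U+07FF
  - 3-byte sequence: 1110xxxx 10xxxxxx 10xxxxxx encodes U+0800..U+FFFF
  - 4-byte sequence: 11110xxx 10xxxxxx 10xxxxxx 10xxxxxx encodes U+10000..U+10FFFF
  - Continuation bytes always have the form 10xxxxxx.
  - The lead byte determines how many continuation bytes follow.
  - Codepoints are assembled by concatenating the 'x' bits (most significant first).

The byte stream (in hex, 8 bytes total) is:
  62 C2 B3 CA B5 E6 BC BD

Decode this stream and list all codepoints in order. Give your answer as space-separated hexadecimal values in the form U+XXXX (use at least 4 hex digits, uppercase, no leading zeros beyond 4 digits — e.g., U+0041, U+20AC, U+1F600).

Byte[0]=62: 1-byte ASCII. cp=U+0062
Byte[1]=C2: 2-byte lead, need 1 cont bytes. acc=0x2
Byte[2]=B3: continuation. acc=(acc<<6)|0x33=0xB3
Completed: cp=U+00B3 (starts at byte 1)
Byte[3]=CA: 2-byte lead, need 1 cont bytes. acc=0xA
Byte[4]=B5: continuation. acc=(acc<<6)|0x35=0x2B5
Completed: cp=U+02B5 (starts at byte 3)
Byte[5]=E6: 3-byte lead, need 2 cont bytes. acc=0x6
Byte[6]=BC: continuation. acc=(acc<<6)|0x3C=0x1BC
Byte[7]=BD: continuation. acc=(acc<<6)|0x3D=0x6F3D
Completed: cp=U+6F3D (starts at byte 5)

Answer: U+0062 U+00B3 U+02B5 U+6F3D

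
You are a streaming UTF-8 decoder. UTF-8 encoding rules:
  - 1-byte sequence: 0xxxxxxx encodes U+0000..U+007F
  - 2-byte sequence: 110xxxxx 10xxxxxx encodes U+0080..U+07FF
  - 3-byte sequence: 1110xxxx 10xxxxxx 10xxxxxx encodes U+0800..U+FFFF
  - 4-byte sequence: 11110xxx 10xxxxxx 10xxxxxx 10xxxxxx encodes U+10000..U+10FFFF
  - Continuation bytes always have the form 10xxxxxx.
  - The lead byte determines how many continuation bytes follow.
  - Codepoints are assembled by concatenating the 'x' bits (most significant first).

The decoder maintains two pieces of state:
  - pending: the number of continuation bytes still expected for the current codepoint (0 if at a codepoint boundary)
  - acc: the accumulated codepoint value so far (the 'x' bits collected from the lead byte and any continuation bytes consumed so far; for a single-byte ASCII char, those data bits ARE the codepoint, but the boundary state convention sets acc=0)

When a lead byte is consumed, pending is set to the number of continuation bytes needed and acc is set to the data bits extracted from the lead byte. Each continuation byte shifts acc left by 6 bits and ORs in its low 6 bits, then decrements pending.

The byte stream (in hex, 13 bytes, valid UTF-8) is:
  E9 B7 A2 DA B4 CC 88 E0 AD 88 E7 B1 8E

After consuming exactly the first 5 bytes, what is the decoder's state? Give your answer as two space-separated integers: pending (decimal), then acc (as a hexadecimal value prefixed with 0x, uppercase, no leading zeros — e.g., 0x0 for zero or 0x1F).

Answer: 0 0x6B4

Derivation:
Byte[0]=E9: 3-byte lead. pending=2, acc=0x9
Byte[1]=B7: continuation. acc=(acc<<6)|0x37=0x277, pending=1
Byte[2]=A2: continuation. acc=(acc<<6)|0x22=0x9DE2, pending=0
Byte[3]=DA: 2-byte lead. pending=1, acc=0x1A
Byte[4]=B4: continuation. acc=(acc<<6)|0x34=0x6B4, pending=0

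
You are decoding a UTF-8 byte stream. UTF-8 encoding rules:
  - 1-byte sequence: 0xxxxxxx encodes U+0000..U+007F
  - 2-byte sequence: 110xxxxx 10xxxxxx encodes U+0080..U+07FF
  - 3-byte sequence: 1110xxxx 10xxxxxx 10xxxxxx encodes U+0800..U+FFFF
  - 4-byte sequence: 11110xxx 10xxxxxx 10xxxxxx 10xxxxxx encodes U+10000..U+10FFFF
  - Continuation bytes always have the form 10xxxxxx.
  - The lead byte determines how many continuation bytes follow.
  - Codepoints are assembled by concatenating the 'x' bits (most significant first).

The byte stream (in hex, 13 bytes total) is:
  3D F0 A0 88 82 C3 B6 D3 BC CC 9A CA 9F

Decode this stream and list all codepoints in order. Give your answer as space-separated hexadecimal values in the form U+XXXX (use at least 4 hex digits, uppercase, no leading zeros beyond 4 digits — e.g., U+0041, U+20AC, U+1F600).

Byte[0]=3D: 1-byte ASCII. cp=U+003D
Byte[1]=F0: 4-byte lead, need 3 cont bytes. acc=0x0
Byte[2]=A0: continuation. acc=(acc<<6)|0x20=0x20
Byte[3]=88: continuation. acc=(acc<<6)|0x08=0x808
Byte[4]=82: continuation. acc=(acc<<6)|0x02=0x20202
Completed: cp=U+20202 (starts at byte 1)
Byte[5]=C3: 2-byte lead, need 1 cont bytes. acc=0x3
Byte[6]=B6: continuation. acc=(acc<<6)|0x36=0xF6
Completed: cp=U+00F6 (starts at byte 5)
Byte[7]=D3: 2-byte lead, need 1 cont bytes. acc=0x13
Byte[8]=BC: continuation. acc=(acc<<6)|0x3C=0x4FC
Completed: cp=U+04FC (starts at byte 7)
Byte[9]=CC: 2-byte lead, need 1 cont bytes. acc=0xC
Byte[10]=9A: continuation. acc=(acc<<6)|0x1A=0x31A
Completed: cp=U+031A (starts at byte 9)
Byte[11]=CA: 2-byte lead, need 1 cont bytes. acc=0xA
Byte[12]=9F: continuation. acc=(acc<<6)|0x1F=0x29F
Completed: cp=U+029F (starts at byte 11)

Answer: U+003D U+20202 U+00F6 U+04FC U+031A U+029F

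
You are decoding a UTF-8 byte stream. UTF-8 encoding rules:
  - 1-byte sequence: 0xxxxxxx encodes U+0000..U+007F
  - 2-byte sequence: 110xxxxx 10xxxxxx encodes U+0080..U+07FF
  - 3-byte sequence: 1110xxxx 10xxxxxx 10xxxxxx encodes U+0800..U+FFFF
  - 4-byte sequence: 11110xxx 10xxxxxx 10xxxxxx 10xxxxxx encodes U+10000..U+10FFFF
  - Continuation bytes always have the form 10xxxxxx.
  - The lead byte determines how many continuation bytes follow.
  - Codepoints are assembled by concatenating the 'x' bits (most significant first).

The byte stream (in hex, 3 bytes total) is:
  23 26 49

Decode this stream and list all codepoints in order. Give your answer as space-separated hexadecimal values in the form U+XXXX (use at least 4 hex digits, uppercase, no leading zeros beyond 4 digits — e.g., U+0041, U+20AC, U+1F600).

Byte[0]=23: 1-byte ASCII. cp=U+0023
Byte[1]=26: 1-byte ASCII. cp=U+0026
Byte[2]=49: 1-byte ASCII. cp=U+0049

Answer: U+0023 U+0026 U+0049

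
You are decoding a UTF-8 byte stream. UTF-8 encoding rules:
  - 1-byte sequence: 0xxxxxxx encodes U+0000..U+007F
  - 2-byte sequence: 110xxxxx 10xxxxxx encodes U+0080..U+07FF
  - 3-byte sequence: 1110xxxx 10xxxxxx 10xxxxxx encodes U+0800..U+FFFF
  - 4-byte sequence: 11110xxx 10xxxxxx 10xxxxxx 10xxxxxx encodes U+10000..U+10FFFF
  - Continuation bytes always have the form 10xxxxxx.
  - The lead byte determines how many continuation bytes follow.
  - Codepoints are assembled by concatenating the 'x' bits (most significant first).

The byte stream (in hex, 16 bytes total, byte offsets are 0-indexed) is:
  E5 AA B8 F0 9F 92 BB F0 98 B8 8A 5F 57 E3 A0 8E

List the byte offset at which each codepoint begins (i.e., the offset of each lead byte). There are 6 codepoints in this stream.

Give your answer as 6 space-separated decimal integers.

Byte[0]=E5: 3-byte lead, need 2 cont bytes. acc=0x5
Byte[1]=AA: continuation. acc=(acc<<6)|0x2A=0x16A
Byte[2]=B8: continuation. acc=(acc<<6)|0x38=0x5AB8
Completed: cp=U+5AB8 (starts at byte 0)
Byte[3]=F0: 4-byte lead, need 3 cont bytes. acc=0x0
Byte[4]=9F: continuation. acc=(acc<<6)|0x1F=0x1F
Byte[5]=92: continuation. acc=(acc<<6)|0x12=0x7D2
Byte[6]=BB: continuation. acc=(acc<<6)|0x3B=0x1F4BB
Completed: cp=U+1F4BB (starts at byte 3)
Byte[7]=F0: 4-byte lead, need 3 cont bytes. acc=0x0
Byte[8]=98: continuation. acc=(acc<<6)|0x18=0x18
Byte[9]=B8: continuation. acc=(acc<<6)|0x38=0x638
Byte[10]=8A: continuation. acc=(acc<<6)|0x0A=0x18E0A
Completed: cp=U+18E0A (starts at byte 7)
Byte[11]=5F: 1-byte ASCII. cp=U+005F
Byte[12]=57: 1-byte ASCII. cp=U+0057
Byte[13]=E3: 3-byte lead, need 2 cont bytes. acc=0x3
Byte[14]=A0: continuation. acc=(acc<<6)|0x20=0xE0
Byte[15]=8E: continuation. acc=(acc<<6)|0x0E=0x380E
Completed: cp=U+380E (starts at byte 13)

Answer: 0 3 7 11 12 13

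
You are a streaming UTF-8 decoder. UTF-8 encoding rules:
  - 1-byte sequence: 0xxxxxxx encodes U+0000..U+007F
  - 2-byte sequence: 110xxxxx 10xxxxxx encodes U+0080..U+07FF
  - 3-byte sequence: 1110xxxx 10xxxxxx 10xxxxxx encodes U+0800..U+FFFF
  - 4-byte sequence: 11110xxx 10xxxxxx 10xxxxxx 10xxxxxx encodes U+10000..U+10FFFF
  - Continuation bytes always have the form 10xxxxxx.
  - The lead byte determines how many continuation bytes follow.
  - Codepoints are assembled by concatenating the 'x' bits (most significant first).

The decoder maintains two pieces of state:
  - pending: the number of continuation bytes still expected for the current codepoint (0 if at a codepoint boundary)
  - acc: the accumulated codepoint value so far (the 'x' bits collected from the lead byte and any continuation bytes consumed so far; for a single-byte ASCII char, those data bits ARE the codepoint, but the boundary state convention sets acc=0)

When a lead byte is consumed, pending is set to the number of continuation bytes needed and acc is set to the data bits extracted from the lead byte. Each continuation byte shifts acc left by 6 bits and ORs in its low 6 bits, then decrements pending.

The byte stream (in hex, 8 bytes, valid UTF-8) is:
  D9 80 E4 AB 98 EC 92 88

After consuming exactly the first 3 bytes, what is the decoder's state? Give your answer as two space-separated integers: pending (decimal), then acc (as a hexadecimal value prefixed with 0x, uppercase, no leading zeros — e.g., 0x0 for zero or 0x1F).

Byte[0]=D9: 2-byte lead. pending=1, acc=0x19
Byte[1]=80: continuation. acc=(acc<<6)|0x00=0x640, pending=0
Byte[2]=E4: 3-byte lead. pending=2, acc=0x4

Answer: 2 0x4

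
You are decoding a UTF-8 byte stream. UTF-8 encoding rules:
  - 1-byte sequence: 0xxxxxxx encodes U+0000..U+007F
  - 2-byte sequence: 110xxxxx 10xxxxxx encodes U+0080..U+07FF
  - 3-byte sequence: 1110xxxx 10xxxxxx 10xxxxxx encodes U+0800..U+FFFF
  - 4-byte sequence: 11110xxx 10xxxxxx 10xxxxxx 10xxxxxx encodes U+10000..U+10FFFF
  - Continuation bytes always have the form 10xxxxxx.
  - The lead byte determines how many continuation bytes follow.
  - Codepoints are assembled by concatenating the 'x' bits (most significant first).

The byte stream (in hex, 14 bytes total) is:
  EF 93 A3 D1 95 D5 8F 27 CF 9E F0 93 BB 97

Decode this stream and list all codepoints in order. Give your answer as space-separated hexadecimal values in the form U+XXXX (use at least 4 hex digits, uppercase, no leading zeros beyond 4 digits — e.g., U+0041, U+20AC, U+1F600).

Answer: U+F4E3 U+0455 U+054F U+0027 U+03DE U+13ED7

Derivation:
Byte[0]=EF: 3-byte lead, need 2 cont bytes. acc=0xF
Byte[1]=93: continuation. acc=(acc<<6)|0x13=0x3D3
Byte[2]=A3: continuation. acc=(acc<<6)|0x23=0xF4E3
Completed: cp=U+F4E3 (starts at byte 0)
Byte[3]=D1: 2-byte lead, need 1 cont bytes. acc=0x11
Byte[4]=95: continuation. acc=(acc<<6)|0x15=0x455
Completed: cp=U+0455 (starts at byte 3)
Byte[5]=D5: 2-byte lead, need 1 cont bytes. acc=0x15
Byte[6]=8F: continuation. acc=(acc<<6)|0x0F=0x54F
Completed: cp=U+054F (starts at byte 5)
Byte[7]=27: 1-byte ASCII. cp=U+0027
Byte[8]=CF: 2-byte lead, need 1 cont bytes. acc=0xF
Byte[9]=9E: continuation. acc=(acc<<6)|0x1E=0x3DE
Completed: cp=U+03DE (starts at byte 8)
Byte[10]=F0: 4-byte lead, need 3 cont bytes. acc=0x0
Byte[11]=93: continuation. acc=(acc<<6)|0x13=0x13
Byte[12]=BB: continuation. acc=(acc<<6)|0x3B=0x4FB
Byte[13]=97: continuation. acc=(acc<<6)|0x17=0x13ED7
Completed: cp=U+13ED7 (starts at byte 10)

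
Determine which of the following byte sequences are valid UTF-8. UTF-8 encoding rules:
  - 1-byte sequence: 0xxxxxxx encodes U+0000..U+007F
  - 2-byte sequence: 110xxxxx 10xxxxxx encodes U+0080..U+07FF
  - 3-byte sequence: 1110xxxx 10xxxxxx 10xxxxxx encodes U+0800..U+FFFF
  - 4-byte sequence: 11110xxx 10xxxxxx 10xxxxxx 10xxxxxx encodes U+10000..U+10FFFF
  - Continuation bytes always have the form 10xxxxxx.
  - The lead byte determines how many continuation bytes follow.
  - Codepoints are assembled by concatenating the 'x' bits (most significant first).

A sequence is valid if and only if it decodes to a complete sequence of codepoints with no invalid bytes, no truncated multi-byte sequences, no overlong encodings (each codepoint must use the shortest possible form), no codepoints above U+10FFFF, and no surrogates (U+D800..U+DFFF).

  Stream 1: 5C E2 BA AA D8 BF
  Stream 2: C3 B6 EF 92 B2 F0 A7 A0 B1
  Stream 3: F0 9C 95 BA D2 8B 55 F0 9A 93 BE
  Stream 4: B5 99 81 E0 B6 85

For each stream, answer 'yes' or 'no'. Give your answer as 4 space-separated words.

Answer: yes yes yes no

Derivation:
Stream 1: decodes cleanly. VALID
Stream 2: decodes cleanly. VALID
Stream 3: decodes cleanly. VALID
Stream 4: error at byte offset 0. INVALID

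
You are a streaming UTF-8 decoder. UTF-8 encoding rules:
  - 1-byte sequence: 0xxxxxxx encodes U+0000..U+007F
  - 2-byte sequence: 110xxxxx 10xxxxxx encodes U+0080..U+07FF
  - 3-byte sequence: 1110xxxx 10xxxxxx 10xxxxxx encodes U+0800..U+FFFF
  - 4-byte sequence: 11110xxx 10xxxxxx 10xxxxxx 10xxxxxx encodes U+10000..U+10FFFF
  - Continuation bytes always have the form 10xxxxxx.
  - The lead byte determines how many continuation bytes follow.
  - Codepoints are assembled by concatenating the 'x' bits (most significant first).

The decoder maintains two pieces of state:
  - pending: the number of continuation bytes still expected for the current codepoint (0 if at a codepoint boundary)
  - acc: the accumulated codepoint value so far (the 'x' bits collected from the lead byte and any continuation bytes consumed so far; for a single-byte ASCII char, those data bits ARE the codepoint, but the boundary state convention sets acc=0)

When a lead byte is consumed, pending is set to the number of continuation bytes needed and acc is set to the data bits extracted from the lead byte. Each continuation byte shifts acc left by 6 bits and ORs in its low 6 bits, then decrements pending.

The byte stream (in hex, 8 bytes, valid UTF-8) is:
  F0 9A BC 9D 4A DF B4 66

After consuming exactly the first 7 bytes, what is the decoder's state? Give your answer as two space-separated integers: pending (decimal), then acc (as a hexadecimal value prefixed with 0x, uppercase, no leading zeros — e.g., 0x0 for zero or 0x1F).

Byte[0]=F0: 4-byte lead. pending=3, acc=0x0
Byte[1]=9A: continuation. acc=(acc<<6)|0x1A=0x1A, pending=2
Byte[2]=BC: continuation. acc=(acc<<6)|0x3C=0x6BC, pending=1
Byte[3]=9D: continuation. acc=(acc<<6)|0x1D=0x1AF1D, pending=0
Byte[4]=4A: 1-byte. pending=0, acc=0x0
Byte[5]=DF: 2-byte lead. pending=1, acc=0x1F
Byte[6]=B4: continuation. acc=(acc<<6)|0x34=0x7F4, pending=0

Answer: 0 0x7F4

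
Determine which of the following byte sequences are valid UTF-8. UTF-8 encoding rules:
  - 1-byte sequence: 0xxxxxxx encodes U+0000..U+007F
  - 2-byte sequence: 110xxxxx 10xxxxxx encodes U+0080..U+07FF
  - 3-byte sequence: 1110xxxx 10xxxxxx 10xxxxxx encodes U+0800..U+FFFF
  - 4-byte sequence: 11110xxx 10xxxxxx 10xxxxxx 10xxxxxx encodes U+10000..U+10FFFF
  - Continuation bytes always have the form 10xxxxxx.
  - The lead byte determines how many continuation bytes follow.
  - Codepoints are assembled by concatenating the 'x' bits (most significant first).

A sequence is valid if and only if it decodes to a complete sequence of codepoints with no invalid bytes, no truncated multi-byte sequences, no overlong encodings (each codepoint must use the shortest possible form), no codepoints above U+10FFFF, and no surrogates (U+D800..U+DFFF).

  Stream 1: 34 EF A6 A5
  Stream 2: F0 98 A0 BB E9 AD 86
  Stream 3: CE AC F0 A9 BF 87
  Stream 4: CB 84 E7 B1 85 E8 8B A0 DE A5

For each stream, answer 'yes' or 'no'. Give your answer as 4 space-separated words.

Answer: yes yes yes yes

Derivation:
Stream 1: decodes cleanly. VALID
Stream 2: decodes cleanly. VALID
Stream 3: decodes cleanly. VALID
Stream 4: decodes cleanly. VALID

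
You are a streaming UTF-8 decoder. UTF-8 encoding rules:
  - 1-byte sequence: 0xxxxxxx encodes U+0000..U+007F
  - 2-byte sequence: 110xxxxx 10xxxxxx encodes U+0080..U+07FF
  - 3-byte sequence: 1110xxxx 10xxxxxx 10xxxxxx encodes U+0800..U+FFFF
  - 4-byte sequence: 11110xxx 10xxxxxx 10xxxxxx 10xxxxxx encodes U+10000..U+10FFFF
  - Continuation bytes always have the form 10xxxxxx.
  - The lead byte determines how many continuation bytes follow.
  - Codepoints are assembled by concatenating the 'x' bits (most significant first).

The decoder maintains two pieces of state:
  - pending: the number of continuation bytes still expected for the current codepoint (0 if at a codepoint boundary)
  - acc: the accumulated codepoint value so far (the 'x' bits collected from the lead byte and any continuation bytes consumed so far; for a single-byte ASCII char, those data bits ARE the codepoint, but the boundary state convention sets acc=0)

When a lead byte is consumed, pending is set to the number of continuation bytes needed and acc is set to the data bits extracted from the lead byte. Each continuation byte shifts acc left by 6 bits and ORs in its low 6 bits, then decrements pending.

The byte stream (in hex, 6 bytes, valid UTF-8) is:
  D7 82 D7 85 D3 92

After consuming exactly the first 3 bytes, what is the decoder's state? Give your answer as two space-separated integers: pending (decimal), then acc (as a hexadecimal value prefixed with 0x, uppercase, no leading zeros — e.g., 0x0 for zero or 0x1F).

Answer: 1 0x17

Derivation:
Byte[0]=D7: 2-byte lead. pending=1, acc=0x17
Byte[1]=82: continuation. acc=(acc<<6)|0x02=0x5C2, pending=0
Byte[2]=D7: 2-byte lead. pending=1, acc=0x17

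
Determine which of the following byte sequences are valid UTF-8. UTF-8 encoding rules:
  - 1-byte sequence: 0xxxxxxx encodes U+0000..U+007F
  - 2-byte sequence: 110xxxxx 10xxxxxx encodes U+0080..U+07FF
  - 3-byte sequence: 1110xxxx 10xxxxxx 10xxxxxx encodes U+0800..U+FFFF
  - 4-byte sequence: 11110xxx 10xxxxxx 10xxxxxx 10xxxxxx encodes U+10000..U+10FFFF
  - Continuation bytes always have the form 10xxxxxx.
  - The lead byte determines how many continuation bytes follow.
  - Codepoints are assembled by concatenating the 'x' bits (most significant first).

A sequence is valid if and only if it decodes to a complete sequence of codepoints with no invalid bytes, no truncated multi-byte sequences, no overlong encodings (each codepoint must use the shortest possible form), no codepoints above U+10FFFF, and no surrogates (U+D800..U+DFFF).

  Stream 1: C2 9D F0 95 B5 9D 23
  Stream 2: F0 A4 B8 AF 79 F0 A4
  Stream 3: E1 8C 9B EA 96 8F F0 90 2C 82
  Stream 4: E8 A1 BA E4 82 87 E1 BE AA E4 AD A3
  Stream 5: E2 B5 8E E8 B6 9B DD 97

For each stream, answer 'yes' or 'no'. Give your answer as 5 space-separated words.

Stream 1: decodes cleanly. VALID
Stream 2: error at byte offset 7. INVALID
Stream 3: error at byte offset 8. INVALID
Stream 4: decodes cleanly. VALID
Stream 5: decodes cleanly. VALID

Answer: yes no no yes yes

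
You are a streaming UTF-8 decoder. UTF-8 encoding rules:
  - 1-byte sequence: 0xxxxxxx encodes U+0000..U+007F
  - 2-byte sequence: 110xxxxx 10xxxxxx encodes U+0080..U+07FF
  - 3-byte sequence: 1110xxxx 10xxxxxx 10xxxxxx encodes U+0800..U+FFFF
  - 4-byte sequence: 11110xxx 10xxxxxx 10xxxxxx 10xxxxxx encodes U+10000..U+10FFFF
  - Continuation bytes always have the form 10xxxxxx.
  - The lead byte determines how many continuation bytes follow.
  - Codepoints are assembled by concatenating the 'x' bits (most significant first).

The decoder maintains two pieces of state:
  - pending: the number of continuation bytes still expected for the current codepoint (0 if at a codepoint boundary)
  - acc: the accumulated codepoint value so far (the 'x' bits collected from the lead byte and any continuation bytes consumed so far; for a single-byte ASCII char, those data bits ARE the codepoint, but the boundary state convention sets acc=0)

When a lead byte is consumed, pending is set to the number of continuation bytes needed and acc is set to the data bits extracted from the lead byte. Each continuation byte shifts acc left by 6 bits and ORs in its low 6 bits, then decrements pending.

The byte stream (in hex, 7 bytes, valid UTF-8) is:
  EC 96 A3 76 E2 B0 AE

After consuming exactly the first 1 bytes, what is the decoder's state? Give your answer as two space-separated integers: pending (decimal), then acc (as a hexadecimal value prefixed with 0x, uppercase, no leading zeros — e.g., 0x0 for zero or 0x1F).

Answer: 2 0xC

Derivation:
Byte[0]=EC: 3-byte lead. pending=2, acc=0xC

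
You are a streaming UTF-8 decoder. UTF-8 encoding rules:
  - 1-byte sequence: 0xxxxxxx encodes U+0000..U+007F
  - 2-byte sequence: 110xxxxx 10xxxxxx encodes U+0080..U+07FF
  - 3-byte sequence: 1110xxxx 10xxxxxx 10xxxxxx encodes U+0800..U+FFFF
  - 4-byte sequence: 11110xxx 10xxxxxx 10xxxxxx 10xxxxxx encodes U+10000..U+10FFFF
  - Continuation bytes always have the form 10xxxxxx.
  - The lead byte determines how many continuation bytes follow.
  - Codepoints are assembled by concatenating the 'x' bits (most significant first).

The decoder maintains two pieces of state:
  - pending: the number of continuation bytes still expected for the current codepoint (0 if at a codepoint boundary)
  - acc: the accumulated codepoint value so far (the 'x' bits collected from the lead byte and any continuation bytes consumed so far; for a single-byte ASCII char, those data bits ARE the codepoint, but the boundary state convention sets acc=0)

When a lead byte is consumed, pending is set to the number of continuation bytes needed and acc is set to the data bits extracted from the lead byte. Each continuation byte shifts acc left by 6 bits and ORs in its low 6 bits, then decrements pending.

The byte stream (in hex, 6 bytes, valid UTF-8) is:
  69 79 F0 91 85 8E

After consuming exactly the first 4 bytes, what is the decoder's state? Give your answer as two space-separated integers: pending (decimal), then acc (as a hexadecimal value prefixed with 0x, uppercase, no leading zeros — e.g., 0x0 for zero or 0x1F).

Byte[0]=69: 1-byte. pending=0, acc=0x0
Byte[1]=79: 1-byte. pending=0, acc=0x0
Byte[2]=F0: 4-byte lead. pending=3, acc=0x0
Byte[3]=91: continuation. acc=(acc<<6)|0x11=0x11, pending=2

Answer: 2 0x11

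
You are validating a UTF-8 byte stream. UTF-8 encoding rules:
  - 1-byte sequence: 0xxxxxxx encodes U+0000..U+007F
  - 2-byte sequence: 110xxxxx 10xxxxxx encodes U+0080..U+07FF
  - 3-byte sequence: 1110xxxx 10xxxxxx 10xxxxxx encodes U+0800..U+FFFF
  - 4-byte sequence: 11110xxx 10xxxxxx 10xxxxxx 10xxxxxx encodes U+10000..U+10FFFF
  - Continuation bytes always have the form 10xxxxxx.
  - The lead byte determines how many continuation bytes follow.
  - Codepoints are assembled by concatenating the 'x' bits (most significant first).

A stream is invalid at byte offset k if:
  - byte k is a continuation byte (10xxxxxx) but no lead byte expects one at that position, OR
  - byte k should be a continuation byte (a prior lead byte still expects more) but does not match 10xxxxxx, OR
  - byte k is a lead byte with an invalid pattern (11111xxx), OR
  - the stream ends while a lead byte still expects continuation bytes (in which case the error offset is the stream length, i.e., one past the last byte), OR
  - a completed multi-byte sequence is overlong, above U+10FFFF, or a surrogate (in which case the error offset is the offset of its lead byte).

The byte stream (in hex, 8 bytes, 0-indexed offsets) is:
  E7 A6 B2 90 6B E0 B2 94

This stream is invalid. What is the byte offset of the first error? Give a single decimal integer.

Answer: 3

Derivation:
Byte[0]=E7: 3-byte lead, need 2 cont bytes. acc=0x7
Byte[1]=A6: continuation. acc=(acc<<6)|0x26=0x1E6
Byte[2]=B2: continuation. acc=(acc<<6)|0x32=0x79B2
Completed: cp=U+79B2 (starts at byte 0)
Byte[3]=90: INVALID lead byte (not 0xxx/110x/1110/11110)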